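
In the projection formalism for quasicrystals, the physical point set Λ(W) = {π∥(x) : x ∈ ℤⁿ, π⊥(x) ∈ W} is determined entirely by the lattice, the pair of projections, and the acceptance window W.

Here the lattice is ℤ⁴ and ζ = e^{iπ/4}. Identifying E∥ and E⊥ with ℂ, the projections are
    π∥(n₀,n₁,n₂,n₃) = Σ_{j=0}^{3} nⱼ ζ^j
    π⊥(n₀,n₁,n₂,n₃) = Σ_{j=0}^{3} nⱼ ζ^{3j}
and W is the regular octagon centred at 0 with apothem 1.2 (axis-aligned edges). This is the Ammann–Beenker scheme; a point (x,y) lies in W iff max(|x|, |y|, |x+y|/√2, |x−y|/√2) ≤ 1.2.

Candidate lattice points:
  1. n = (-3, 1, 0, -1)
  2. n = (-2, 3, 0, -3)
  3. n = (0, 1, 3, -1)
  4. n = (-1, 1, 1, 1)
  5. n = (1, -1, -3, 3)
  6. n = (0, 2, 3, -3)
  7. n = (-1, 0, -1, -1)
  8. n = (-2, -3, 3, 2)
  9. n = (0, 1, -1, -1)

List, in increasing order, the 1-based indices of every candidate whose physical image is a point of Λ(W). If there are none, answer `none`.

π⊥(n) = n₀ + n₁ζ³ + n₂ζ⁶ + n₃ζ⁹ where ζ = e^{iπ/4}.
#1 (-3, 1, 0, -1): internal (-4.4142, 0.0000); octagon support 4.4142 vs apothem 1.2 → ∉ W
#2 (-2, 3, 0, -3): internal (-6.2426, 0.0000); octagon support 6.2426 vs apothem 1.2 → ∉ W
#3 (0, 1, 3, -1): internal (-1.4142, -3.0000); octagon support 3.1213 vs apothem 1.2 → ∉ W
#4 (-1, 1, 1, 1): internal (-1.0000, 0.4142); octagon support 1.0000 vs apothem 1.2 → ∈ W
#5 (1, -1, -3, 3): internal (3.8284, 4.4142); octagon support 5.8284 vs apothem 1.2 → ∉ W
#6 (0, 2, 3, -3): internal (-3.5355, -3.7071); octagon support 5.1213 vs apothem 1.2 → ∉ W
#7 (-1, 0, -1, -1): internal (-1.7071, 0.2929); octagon support 1.7071 vs apothem 1.2 → ∉ W
#8 (-2, -3, 3, 2): internal (1.5355, -3.7071); octagon support 3.7071 vs apothem 1.2 → ∉ W
#9 (0, 1, -1, -1): internal (-1.4142, 1.0000); octagon support 1.7071 vs apothem 1.2 → ∉ W

4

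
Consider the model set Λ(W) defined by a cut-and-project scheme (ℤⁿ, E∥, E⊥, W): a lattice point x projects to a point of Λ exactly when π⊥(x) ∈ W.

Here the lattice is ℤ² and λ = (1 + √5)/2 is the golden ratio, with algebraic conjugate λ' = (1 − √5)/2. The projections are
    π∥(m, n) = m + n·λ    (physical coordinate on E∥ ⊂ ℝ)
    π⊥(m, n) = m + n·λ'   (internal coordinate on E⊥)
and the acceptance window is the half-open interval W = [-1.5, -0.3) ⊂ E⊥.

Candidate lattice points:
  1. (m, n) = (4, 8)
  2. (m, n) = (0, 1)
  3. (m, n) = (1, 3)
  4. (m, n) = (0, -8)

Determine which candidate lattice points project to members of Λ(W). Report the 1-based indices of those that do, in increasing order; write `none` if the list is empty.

λ' = (1−√5)/2 ≈ -0.618034.
[1] lift (4,8): star map gives -0.944272; window check -1.5 ≤ -0.944272 < -0.3 is true → IN Λ
[2] lift (0,1): star map gives -0.618034; window check -1.5 ≤ -0.618034 < -0.3 is true → IN Λ
[3] lift (1,3): star map gives -0.854102; window check -1.5 ≤ -0.854102 < -0.3 is true → IN Λ
[4] lift (0,-8): star map gives 4.944272; window check -1.5 ≤ 4.944272 < -0.3 is false → out

1, 2, 3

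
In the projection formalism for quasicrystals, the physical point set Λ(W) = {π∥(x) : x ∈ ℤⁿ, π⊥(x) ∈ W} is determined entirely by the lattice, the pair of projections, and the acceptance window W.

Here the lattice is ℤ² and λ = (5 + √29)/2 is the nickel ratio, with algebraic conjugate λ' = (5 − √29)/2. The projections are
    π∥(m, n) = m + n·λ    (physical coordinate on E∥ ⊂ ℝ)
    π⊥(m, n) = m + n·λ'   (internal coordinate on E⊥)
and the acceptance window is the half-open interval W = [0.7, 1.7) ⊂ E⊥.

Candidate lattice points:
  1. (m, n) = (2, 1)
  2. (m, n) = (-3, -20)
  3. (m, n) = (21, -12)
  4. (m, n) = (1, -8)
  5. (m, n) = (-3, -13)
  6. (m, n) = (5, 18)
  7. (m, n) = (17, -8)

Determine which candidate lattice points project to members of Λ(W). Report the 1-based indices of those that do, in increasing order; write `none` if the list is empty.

Numerically λ ≈ 5.192582 and λ' = −1/λ ≈ -0.192582.
[1] lift (2,1): star map gives 1.807418; window check 0.7 ≤ 1.807418 < 1.7 is false → out
[2] lift (-3,-20): star map gives 0.851648; window check 0.7 ≤ 0.851648 < 1.7 is true → IN Λ
[3] lift (21,-12): star map gives 23.310989; window check 0.7 ≤ 23.310989 < 1.7 is false → out
[4] lift (1,-8): star map gives 2.540659; window check 0.7 ≤ 2.540659 < 1.7 is false → out
[5] lift (-3,-13): star map gives -0.496429; window check 0.7 ≤ -0.496429 < 1.7 is false → out
[6] lift (5,18): star map gives 1.533517; window check 0.7 ≤ 1.533517 < 1.7 is true → IN Λ
[7] lift (17,-8): star map gives 18.540659; window check 0.7 ≤ 18.540659 < 1.7 is false → out

2, 6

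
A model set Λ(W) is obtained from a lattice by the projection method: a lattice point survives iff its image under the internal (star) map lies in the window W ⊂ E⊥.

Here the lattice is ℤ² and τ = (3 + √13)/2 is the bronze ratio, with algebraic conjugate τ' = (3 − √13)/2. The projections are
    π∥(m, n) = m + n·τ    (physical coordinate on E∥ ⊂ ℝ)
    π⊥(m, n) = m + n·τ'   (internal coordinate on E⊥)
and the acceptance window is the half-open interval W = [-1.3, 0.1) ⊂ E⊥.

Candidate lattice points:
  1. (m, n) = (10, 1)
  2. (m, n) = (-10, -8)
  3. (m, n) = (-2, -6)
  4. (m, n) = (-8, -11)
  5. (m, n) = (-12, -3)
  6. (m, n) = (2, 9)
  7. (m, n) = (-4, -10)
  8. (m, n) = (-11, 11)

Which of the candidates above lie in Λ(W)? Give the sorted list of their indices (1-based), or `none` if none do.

3, 6, 7

Compute τ' = (3−√13)/2 = -0.30278, so π⊥(m,n) = m -0.30278·n.
#1 (10,1): internal coord 10 + (1)·τ' = +9.69722; +9.69722 ∉ [-1.3, 0.1) → out
#2 (-10,-8): internal coord -10 + (-8)·τ' = -7.57779; -7.57779 ∉ [-1.3, 0.1) → out
#3 (-2,-6): internal coord -2 + (-6)·τ' = -0.18335; -0.18335 ∈ [-1.3, 0.1) → IN Λ
#4 (-8,-11): internal coord -8 + (-11)·τ' = -4.66947; -4.66947 ∉ [-1.3, 0.1) → out
#5 (-12,-3): internal coord -12 + (-3)·τ' = -11.09167; -11.09167 ∉ [-1.3, 0.1) → out
#6 (2,9): internal coord 2 + (9)·τ' = -0.72498; -0.72498 ∈ [-1.3, 0.1) → IN Λ
#7 (-4,-10): internal coord -4 + (-10)·τ' = -0.97224; -0.97224 ∈ [-1.3, 0.1) → IN Λ
#8 (-11,11): internal coord -11 + (11)·τ' = -14.33053; -14.33053 ∉ [-1.3, 0.1) → out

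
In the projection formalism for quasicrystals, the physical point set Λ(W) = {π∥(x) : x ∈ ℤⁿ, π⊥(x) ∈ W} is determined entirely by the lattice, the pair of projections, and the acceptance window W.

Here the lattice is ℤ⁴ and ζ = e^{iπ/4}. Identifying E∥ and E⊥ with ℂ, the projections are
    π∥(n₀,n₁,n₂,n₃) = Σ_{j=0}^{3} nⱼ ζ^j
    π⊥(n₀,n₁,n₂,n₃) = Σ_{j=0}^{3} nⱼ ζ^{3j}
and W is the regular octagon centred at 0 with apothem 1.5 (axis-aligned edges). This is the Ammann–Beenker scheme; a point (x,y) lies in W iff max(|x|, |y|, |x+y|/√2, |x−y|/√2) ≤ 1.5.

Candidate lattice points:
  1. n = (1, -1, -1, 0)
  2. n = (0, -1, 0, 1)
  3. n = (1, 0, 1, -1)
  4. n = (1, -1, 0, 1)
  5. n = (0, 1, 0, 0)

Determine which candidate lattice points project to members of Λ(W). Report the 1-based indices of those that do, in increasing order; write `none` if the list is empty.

2, 5

Internal map: ζ^{3j} for j=0..3 gives (1,0), (−√2/2,√2/2), (0,−1), (√2/2,√2/2).
candidate 1: n = (1, -1, -1, 0) → π⊥ ≈ (+1.70711, +0.29289); max(|x|,|y|,|x±y|/√2) = 1.70711 > 1.5 ⇒ ∉ W
candidate 2: n = (0, -1, 0, 1) → π⊥ ≈ (+1.41421, +0.00000); max(|x|,|y|,|x±y|/√2) = 1.41421 ≤ 1.5 ⇒ ∈ W
candidate 3: n = (1, 0, 1, -1) → π⊥ ≈ (+0.29289, -1.70711); max(|x|,|y|,|x±y|/√2) = 1.70711 > 1.5 ⇒ ∉ W
candidate 4: n = (1, -1, 0, 1) → π⊥ ≈ (+2.41421, +0.00000); max(|x|,|y|,|x±y|/√2) = 2.41421 > 1.5 ⇒ ∉ W
candidate 5: n = (0, 1, 0, 0) → π⊥ ≈ (-0.70711, +0.70711); max(|x|,|y|,|x±y|/√2) = 1.00000 ≤ 1.5 ⇒ ∈ W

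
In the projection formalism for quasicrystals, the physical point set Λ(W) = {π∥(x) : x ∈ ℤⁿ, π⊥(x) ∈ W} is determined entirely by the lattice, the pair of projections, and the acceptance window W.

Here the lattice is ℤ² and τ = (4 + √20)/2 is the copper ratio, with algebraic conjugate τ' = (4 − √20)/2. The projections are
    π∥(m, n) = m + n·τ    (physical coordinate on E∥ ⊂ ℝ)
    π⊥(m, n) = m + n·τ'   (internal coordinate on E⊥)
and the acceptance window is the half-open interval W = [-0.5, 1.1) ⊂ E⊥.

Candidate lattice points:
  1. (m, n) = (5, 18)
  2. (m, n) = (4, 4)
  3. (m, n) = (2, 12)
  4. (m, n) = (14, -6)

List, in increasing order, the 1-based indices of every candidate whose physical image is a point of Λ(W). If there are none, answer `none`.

Compute τ' = (4−√20)/2 = -0.23607, so π⊥(m,n) = m -0.23607·n.
candidate 1: (m,n)=(5,18) → π∥ = 5+18·τ ≈ 81.24922, π⊥ = 5+18·τ' ≈ 0.75078 ∈ [-0.5, 1.1) ⇒ IN Λ
candidate 2: (m,n)=(4,4) → π∥ = 4+4·τ ≈ 20.94427, π⊥ = 4+4·τ' ≈ 3.05573 ∉ [-0.5, 1.1) ⇒ out
candidate 3: (m,n)=(2,12) → π∥ = 2+12·τ ≈ 52.83282, π⊥ = 2+12·τ' ≈ -0.83282 ∉ [-0.5, 1.1) ⇒ out
candidate 4: (m,n)=(14,-6) → π∥ = 14-6·τ ≈ -11.41641, π⊥ = 14-6·τ' ≈ 15.41641 ∉ [-0.5, 1.1) ⇒ out

1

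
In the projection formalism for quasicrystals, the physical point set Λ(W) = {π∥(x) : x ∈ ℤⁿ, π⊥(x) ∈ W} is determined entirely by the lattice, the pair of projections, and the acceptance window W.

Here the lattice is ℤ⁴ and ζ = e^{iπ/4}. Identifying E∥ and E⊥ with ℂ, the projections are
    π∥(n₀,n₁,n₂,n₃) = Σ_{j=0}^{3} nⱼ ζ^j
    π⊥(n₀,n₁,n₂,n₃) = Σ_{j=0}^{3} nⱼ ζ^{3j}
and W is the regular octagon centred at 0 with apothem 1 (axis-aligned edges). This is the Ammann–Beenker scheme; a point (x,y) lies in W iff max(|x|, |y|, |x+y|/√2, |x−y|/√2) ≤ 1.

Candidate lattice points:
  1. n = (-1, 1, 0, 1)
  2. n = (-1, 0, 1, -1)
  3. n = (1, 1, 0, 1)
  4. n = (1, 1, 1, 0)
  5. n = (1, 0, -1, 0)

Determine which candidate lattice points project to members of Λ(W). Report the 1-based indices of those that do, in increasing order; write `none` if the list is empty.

With ζ = e^{iπ/4} the internal vectors are ζ^0,ζ^3,ζ^6,ζ^9.
#1 (-1, 1, 0, 1): internal (-1.0000, 1.4142); octagon support 1.7071 vs apothem 1 → ∉ W
#2 (-1, 0, 1, -1): internal (-1.7071, -1.7071); octagon support 2.4142 vs apothem 1 → ∉ W
#3 (1, 1, 0, 1): internal (1.0000, 1.4142); octagon support 1.7071 vs apothem 1 → ∉ W
#4 (1, 1, 1, 0): internal (0.2929, -0.2929); octagon support 0.4142 vs apothem 1 → ∈ W
#5 (1, 0, -1, 0): internal (1.0000, 1.0000); octagon support 1.4142 vs apothem 1 → ∉ W

4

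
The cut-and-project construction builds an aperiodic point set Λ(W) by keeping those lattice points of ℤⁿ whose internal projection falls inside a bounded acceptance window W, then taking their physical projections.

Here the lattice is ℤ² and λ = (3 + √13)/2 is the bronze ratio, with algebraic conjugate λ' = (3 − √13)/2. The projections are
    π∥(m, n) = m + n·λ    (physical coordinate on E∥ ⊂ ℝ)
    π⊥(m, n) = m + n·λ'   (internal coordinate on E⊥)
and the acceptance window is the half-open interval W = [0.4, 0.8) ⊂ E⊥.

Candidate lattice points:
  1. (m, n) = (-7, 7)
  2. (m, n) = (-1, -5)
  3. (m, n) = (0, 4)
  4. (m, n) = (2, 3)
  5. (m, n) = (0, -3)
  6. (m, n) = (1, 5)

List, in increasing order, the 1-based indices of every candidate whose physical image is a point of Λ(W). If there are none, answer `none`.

Compute λ' = (3−√13)/2 = -0.30278, so π⊥(m,n) = m -0.30278·n.
[1] lift (-7,7): star map gives -9.11943; window check 0.4 ≤ -9.11943 < 0.8 is false → out
[2] lift (-1,-5): star map gives 0.51388; window check 0.4 ≤ 0.51388 < 0.8 is true → IN Λ
[3] lift (0,4): star map gives -1.21110; window check 0.4 ≤ -1.21110 < 0.8 is false → out
[4] lift (2,3): star map gives 1.09167; window check 0.4 ≤ 1.09167 < 0.8 is false → out
[5] lift (0,-3): star map gives 0.90833; window check 0.4 ≤ 0.90833 < 0.8 is false → out
[6] lift (1,5): star map gives -0.51388; window check 0.4 ≤ -0.51388 < 0.8 is false → out

2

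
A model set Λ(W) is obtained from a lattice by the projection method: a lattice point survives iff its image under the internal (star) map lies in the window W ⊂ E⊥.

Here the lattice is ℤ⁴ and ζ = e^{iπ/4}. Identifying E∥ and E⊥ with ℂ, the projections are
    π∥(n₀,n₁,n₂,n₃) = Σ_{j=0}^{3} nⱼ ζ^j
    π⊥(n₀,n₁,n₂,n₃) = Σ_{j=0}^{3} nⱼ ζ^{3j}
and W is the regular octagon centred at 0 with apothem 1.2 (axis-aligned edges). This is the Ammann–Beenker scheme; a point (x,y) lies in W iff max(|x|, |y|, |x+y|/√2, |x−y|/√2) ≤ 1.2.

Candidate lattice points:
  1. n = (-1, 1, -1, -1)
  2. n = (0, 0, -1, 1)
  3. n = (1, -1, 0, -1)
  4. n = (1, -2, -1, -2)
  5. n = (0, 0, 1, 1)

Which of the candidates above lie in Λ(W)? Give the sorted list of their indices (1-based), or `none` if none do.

Internal map: ζ^{3j} for j=0..3 gives (1,0), (−√2/2,√2/2), (0,−1), (√2/2,√2/2).
candidate 1: n = (-1, 1, -1, -1) → π⊥ ≈ (-2.4142, +1.0000); max(|x|,|y|,|x±y|/√2) = 2.4142 > 1.2 ⇒ ∉ W
candidate 2: n = (0, 0, -1, 1) → π⊥ ≈ (+0.7071, +1.7071); max(|x|,|y|,|x±y|/√2) = 1.7071 > 1.2 ⇒ ∉ W
candidate 3: n = (1, -1, 0, -1) → π⊥ ≈ (+1.0000, -1.4142); max(|x|,|y|,|x±y|/√2) = 1.7071 > 1.2 ⇒ ∉ W
candidate 4: n = (1, -2, -1, -2) → π⊥ ≈ (+1.0000, -1.8284); max(|x|,|y|,|x±y|/√2) = 2.0000 > 1.2 ⇒ ∉ W
candidate 5: n = (0, 0, 1, 1) → π⊥ ≈ (+0.7071, -0.2929); max(|x|,|y|,|x±y|/√2) = 0.7071 ≤ 1.2 ⇒ ∈ W

5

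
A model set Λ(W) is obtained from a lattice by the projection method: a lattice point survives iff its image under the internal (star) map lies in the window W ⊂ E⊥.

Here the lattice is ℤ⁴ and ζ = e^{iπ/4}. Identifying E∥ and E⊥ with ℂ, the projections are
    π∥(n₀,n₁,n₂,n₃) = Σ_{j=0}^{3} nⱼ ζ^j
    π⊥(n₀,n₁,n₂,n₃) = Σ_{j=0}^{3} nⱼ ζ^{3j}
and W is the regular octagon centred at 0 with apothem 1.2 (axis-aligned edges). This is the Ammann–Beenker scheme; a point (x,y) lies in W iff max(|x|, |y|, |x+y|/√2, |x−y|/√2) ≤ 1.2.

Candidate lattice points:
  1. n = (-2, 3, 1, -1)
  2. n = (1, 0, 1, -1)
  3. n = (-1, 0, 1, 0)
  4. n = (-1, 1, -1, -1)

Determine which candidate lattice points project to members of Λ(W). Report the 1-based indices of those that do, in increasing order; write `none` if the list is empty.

none

With ζ = e^{iπ/4} the internal vectors are ζ^0,ζ^3,ζ^6,ζ^9.
#1 (-2, 3, 1, -1): internal (-4.82843, 0.41421); octagon support 4.82843 vs apothem 1.2 → ∉ W
#2 (1, 0, 1, -1): internal (0.29289, -1.70711); octagon support 1.70711 vs apothem 1.2 → ∉ W
#3 (-1, 0, 1, 0): internal (-1.00000, -1.00000); octagon support 1.41421 vs apothem 1.2 → ∉ W
#4 (-1, 1, -1, -1): internal (-2.41421, 1.00000); octagon support 2.41421 vs apothem 1.2 → ∉ W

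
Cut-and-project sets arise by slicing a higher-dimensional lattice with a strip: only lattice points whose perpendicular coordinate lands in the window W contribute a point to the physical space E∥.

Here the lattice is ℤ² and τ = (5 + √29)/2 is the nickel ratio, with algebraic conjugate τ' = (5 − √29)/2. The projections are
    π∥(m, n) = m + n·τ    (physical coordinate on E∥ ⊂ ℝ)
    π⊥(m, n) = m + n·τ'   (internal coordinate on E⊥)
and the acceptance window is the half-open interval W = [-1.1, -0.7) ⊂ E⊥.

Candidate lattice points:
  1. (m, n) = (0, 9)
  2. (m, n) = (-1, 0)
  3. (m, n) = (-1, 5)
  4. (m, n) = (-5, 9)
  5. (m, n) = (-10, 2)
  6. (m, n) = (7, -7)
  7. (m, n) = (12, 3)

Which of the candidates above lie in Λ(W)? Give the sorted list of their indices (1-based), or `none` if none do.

Compute τ' = (5−√29)/2 = -0.19258, so π⊥(m,n) = m -0.19258·n.
candidate 1: (m,n)=(0,9) → π∥ = 0+9·τ ≈ 46.73324, π⊥ = 0+9·τ' ≈ -1.73324 ∉ [-1.1, -0.7) ⇒ out
candidate 2: (m,n)=(-1,0) → π∥ = -1+0·τ ≈ -1.00000, π⊥ = -1+0·τ' ≈ -1.00000 ∈ [-1.1, -0.7) ⇒ IN Λ
candidate 3: (m,n)=(-1,5) → π∥ = -1+5·τ ≈ 24.96291, π⊥ = -1+5·τ' ≈ -1.96291 ∉ [-1.1, -0.7) ⇒ out
candidate 4: (m,n)=(-5,9) → π∥ = -5+9·τ ≈ 41.73324, π⊥ = -5+9·τ' ≈ -6.73324 ∉ [-1.1, -0.7) ⇒ out
candidate 5: (m,n)=(-10,2) → π∥ = -10+2·τ ≈ 0.38516, π⊥ = -10+2·τ' ≈ -10.38516 ∉ [-1.1, -0.7) ⇒ out
candidate 6: (m,n)=(7,-7) → π∥ = 7-7·τ ≈ -29.34808, π⊥ = 7-7·τ' ≈ 8.34808 ∉ [-1.1, -0.7) ⇒ out
candidate 7: (m,n)=(12,3) → π∥ = 12+3·τ ≈ 27.57775, π⊥ = 12+3·τ' ≈ 11.42225 ∉ [-1.1, -0.7) ⇒ out

2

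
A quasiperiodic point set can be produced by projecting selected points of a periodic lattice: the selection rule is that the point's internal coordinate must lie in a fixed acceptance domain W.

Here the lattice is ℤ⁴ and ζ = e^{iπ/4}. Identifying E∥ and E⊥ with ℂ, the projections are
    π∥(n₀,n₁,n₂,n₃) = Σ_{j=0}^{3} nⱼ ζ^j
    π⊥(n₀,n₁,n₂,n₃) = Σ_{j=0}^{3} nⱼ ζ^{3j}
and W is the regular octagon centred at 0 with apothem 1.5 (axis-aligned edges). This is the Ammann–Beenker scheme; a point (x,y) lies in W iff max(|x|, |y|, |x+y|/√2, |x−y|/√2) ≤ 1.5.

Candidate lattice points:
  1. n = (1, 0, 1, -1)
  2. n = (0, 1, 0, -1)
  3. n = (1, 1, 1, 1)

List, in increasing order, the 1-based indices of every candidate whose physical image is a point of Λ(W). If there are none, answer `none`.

With ζ = e^{iπ/4} the internal vectors are ζ^0,ζ^3,ζ^6,ζ^9.
#1 (1, 0, 1, -1): internal (0.292893, -1.707107); octagon support 1.707107 vs apothem 1.5 → ∉ W
#2 (0, 1, 0, -1): internal (-1.414214, 0.000000); octagon support 1.414214 vs apothem 1.5 → ∈ W
#3 (1, 1, 1, 1): internal (1.000000, 0.414214); octagon support 1.000000 vs apothem 1.5 → ∈ W

2, 3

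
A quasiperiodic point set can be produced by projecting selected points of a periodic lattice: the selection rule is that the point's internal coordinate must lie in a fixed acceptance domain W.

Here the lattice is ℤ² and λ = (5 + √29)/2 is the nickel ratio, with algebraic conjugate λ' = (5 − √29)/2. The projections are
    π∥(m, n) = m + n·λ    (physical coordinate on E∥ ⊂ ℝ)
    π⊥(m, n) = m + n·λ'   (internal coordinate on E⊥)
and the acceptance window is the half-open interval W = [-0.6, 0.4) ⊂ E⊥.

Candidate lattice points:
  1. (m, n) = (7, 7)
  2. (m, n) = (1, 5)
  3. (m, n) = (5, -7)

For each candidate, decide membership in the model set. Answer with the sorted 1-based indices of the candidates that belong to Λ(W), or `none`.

2

Compute λ' = (5−√29)/2 = -0.19258, so π⊥(m,n) = m -0.19258·n.
candidate 1: (m,n)=(7,7) → π∥ = 7+7·λ ≈ 43.34808, π⊥ = 7+7·λ' ≈ 5.65192 ∉ [-0.6, 0.4) ⇒ out
candidate 2: (m,n)=(1,5) → π∥ = 1+5·λ ≈ 26.96291, π⊥ = 1+5·λ' ≈ 0.03709 ∈ [-0.6, 0.4) ⇒ IN Λ
candidate 3: (m,n)=(5,-7) → π∥ = 5-7·λ ≈ -31.34808, π⊥ = 5-7·λ' ≈ 6.34808 ∉ [-0.6, 0.4) ⇒ out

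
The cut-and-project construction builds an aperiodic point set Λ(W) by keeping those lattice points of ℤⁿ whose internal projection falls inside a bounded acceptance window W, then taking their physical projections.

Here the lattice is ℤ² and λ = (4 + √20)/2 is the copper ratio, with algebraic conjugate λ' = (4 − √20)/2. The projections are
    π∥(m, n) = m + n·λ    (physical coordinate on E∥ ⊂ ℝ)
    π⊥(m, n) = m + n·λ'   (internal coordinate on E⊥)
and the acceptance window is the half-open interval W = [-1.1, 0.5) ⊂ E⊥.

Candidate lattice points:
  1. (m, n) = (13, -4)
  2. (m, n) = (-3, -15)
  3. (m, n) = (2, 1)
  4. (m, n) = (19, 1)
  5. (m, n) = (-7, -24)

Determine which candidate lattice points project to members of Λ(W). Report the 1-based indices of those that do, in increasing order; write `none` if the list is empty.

Numerically λ ≈ 4.236068 and λ' = −1/λ ≈ -0.236068.
candidate 1: (m,n)=(13,-4) → π∥ = 13-4·λ ≈ -3.944272, π⊥ = 13-4·λ' ≈ 13.944272 ∉ [-1.1, 0.5) ⇒ out
candidate 2: (m,n)=(-3,-15) → π∥ = -3-15·λ ≈ -66.541020, π⊥ = -3-15·λ' ≈ 0.541020 ∉ [-1.1, 0.5) ⇒ out
candidate 3: (m,n)=(2,1) → π∥ = 2+1·λ ≈ 6.236068, π⊥ = 2+1·λ' ≈ 1.763932 ∉ [-1.1, 0.5) ⇒ out
candidate 4: (m,n)=(19,1) → π∥ = 19+1·λ ≈ 23.236068, π⊥ = 19+1·λ' ≈ 18.763932 ∉ [-1.1, 0.5) ⇒ out
candidate 5: (m,n)=(-7,-24) → π∥ = -7-24·λ ≈ -108.665631, π⊥ = -7-24·λ' ≈ -1.334369 ∉ [-1.1, 0.5) ⇒ out

none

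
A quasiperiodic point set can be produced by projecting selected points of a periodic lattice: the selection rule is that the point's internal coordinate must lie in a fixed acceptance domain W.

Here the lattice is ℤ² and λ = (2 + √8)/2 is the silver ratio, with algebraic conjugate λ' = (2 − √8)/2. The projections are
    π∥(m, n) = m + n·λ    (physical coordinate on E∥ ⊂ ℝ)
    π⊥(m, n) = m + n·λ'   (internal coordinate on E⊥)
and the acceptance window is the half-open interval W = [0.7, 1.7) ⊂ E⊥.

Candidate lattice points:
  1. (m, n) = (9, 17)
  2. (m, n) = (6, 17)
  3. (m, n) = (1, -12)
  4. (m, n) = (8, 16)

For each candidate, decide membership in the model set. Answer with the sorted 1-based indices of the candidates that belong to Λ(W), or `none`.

4

Numerically λ ≈ 2.4142 and λ' = −1/λ ≈ -0.4142.
[1] lift (9,17): star map gives 1.9584; window check 0.7 ≤ 1.9584 < 1.7 is false → out
[2] lift (6,17): star map gives -1.0416; window check 0.7 ≤ -1.0416 < 1.7 is false → out
[3] lift (1,-12): star map gives 5.9706; window check 0.7 ≤ 5.9706 < 1.7 is false → out
[4] lift (8,16): star map gives 1.3726; window check 0.7 ≤ 1.3726 < 1.7 is true → IN Λ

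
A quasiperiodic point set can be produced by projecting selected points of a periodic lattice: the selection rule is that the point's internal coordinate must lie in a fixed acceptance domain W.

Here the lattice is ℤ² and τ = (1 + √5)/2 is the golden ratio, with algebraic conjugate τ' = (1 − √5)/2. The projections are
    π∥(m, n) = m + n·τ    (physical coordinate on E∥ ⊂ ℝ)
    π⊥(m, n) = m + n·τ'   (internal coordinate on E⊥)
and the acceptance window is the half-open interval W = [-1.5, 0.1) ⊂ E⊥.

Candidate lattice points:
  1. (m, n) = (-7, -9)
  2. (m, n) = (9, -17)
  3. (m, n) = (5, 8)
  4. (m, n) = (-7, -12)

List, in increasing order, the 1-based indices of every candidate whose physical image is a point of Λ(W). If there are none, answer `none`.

τ' = (1−√5)/2 ≈ -0.6180.
candidate 1: (m,n)=(-7,-9) → π∥ = -7-9·τ ≈ -21.5623, π⊥ = -7-9·τ' ≈ -1.4377 ∈ [-1.5, 0.1) ⇒ IN Λ
candidate 2: (m,n)=(9,-17) → π∥ = 9-17·τ ≈ -18.5066, π⊥ = 9-17·τ' ≈ 19.5066 ∉ [-1.5, 0.1) ⇒ out
candidate 3: (m,n)=(5,8) → π∥ = 5+8·τ ≈ 17.9443, π⊥ = 5+8·τ' ≈ 0.0557 ∈ [-1.5, 0.1) ⇒ IN Λ
candidate 4: (m,n)=(-7,-12) → π∥ = -7-12·τ ≈ -26.4164, π⊥ = -7-12·τ' ≈ 0.4164 ∉ [-1.5, 0.1) ⇒ out

1, 3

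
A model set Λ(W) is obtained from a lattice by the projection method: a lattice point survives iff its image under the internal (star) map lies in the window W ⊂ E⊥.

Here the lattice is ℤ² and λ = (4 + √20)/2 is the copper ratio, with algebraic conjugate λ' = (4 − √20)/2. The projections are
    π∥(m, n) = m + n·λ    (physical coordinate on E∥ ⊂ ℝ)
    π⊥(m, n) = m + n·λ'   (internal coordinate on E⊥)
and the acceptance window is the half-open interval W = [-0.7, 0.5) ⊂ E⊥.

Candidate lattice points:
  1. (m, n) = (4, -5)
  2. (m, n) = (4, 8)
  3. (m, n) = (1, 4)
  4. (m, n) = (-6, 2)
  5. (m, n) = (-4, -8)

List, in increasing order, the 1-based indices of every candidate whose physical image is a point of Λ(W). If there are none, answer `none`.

Compute λ' = (4−√20)/2 = -0.23607, so π⊥(m,n) = m -0.23607·n.
candidate 1: (m,n)=(4,-5) → π∥ = 4-5·λ ≈ -17.18034, π⊥ = 4-5·λ' ≈ 5.18034 ∉ [-0.7, 0.5) ⇒ out
candidate 2: (m,n)=(4,8) → π∥ = 4+8·λ ≈ 37.88854, π⊥ = 4+8·λ' ≈ 2.11146 ∉ [-0.7, 0.5) ⇒ out
candidate 3: (m,n)=(1,4) → π∥ = 1+4·λ ≈ 17.94427, π⊥ = 1+4·λ' ≈ 0.05573 ∈ [-0.7, 0.5) ⇒ IN Λ
candidate 4: (m,n)=(-6,2) → π∥ = -6+2·λ ≈ 2.47214, π⊥ = -6+2·λ' ≈ -6.47214 ∉ [-0.7, 0.5) ⇒ out
candidate 5: (m,n)=(-4,-8) → π∥ = -4-8·λ ≈ -37.88854, π⊥ = -4-8·λ' ≈ -2.11146 ∉ [-0.7, 0.5) ⇒ out

3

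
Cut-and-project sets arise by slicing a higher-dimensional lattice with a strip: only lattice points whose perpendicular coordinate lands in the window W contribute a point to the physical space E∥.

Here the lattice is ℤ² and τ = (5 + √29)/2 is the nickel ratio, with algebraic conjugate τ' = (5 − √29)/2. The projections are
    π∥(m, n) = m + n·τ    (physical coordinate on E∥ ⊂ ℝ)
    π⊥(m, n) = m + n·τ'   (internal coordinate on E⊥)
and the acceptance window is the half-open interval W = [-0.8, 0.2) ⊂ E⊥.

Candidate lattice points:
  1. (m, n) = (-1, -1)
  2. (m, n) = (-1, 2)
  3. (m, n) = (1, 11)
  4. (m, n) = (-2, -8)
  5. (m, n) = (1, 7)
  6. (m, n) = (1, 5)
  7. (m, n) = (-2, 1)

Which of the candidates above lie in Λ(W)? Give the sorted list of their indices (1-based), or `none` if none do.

Compute τ' = (5−√29)/2 = -0.19258, so π⊥(m,n) = m -0.19258·n.
[1] lift (-1,-1): star map gives -0.80742; window check -0.8 ≤ -0.80742 < 0.2 is false → out
[2] lift (-1,2): star map gives -1.38516; window check -0.8 ≤ -1.38516 < 0.2 is false → out
[3] lift (1,11): star map gives -1.11841; window check -0.8 ≤ -1.11841 < 0.2 is false → out
[4] lift (-2,-8): star map gives -0.45934; window check -0.8 ≤ -0.45934 < 0.2 is true → IN Λ
[5] lift (1,7): star map gives -0.34808; window check -0.8 ≤ -0.34808 < 0.2 is true → IN Λ
[6] lift (1,5): star map gives 0.03709; window check -0.8 ≤ 0.03709 < 0.2 is true → IN Λ
[7] lift (-2,1): star map gives -2.19258; window check -0.8 ≤ -2.19258 < 0.2 is false → out

4, 5, 6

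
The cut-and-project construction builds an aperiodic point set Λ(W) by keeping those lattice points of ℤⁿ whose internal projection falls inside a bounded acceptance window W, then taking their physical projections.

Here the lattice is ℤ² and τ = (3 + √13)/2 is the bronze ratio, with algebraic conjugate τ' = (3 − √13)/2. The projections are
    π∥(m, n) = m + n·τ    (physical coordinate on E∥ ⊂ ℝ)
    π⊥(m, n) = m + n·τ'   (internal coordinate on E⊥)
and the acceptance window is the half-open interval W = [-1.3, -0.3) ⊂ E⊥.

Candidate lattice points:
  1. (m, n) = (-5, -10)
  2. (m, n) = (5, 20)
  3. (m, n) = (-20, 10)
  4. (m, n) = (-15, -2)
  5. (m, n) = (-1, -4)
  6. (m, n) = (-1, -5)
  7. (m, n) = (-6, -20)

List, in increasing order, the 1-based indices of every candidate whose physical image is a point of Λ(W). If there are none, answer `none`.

Compute τ' = (3−√13)/2 = -0.30278, so π⊥(m,n) = m -0.30278·n.
candidate 1: (m,n)=(-5,-10) → π∥ = -5-10·τ ≈ -38.02776, π⊥ = -5-10·τ' ≈ -1.97224 ∉ [-1.3, -0.3) ⇒ out
candidate 2: (m,n)=(5,20) → π∥ = 5+20·τ ≈ 71.05551, π⊥ = 5+20·τ' ≈ -1.05551 ∈ [-1.3, -0.3) ⇒ IN Λ
candidate 3: (m,n)=(-20,10) → π∥ = -20+10·τ ≈ 13.02776, π⊥ = -20+10·τ' ≈ -23.02776 ∉ [-1.3, -0.3) ⇒ out
candidate 4: (m,n)=(-15,-2) → π∥ = -15-2·τ ≈ -21.60555, π⊥ = -15-2·τ' ≈ -14.39445 ∉ [-1.3, -0.3) ⇒ out
candidate 5: (m,n)=(-1,-4) → π∥ = -1-4·τ ≈ -14.21110, π⊥ = -1-4·τ' ≈ 0.21110 ∉ [-1.3, -0.3) ⇒ out
candidate 6: (m,n)=(-1,-5) → π∥ = -1-5·τ ≈ -17.51388, π⊥ = -1-5·τ' ≈ 0.51388 ∉ [-1.3, -0.3) ⇒ out
candidate 7: (m,n)=(-6,-20) → π∥ = -6-20·τ ≈ -72.05551, π⊥ = -6-20·τ' ≈ 0.05551 ∉ [-1.3, -0.3) ⇒ out

2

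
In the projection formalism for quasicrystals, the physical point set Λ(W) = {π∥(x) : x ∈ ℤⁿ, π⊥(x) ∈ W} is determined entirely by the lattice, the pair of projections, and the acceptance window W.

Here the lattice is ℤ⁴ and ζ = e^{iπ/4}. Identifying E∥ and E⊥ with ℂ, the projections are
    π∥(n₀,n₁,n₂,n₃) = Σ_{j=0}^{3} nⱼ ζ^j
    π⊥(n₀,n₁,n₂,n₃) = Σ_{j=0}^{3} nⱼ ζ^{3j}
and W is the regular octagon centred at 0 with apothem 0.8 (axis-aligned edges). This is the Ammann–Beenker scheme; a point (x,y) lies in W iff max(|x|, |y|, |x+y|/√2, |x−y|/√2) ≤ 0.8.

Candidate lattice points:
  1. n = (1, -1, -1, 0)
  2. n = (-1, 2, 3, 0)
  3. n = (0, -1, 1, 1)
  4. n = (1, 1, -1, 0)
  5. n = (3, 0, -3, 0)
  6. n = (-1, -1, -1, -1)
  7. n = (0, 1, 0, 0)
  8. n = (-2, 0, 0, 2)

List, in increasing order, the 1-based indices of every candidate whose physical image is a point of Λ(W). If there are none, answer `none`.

none

Internal map: ζ^{3j} for j=0..3 gives (1,0), (−√2/2,√2/2), (0,−1), (√2/2,√2/2).
candidate 1: n = (1, -1, -1, 0) → π⊥ ≈ (+1.707107, +0.292893); max(|x|,|y|,|x±y|/√2) = 1.707107 > 0.8 ⇒ ∉ W
candidate 2: n = (-1, 2, 3, 0) → π⊥ ≈ (-2.414214, -1.585786); max(|x|,|y|,|x±y|/√2) = 2.828427 > 0.8 ⇒ ∉ W
candidate 3: n = (0, -1, 1, 1) → π⊥ ≈ (+1.414214, -1.000000); max(|x|,|y|,|x±y|/√2) = 1.707107 > 0.8 ⇒ ∉ W
candidate 4: n = (1, 1, -1, 0) → π⊥ ≈ (+0.292893, +1.707107); max(|x|,|y|,|x±y|/√2) = 1.707107 > 0.8 ⇒ ∉ W
candidate 5: n = (3, 0, -3, 0) → π⊥ ≈ (+3.000000, +3.000000); max(|x|,|y|,|x±y|/√2) = 4.242641 > 0.8 ⇒ ∉ W
candidate 6: n = (-1, -1, -1, -1) → π⊥ ≈ (-1.000000, -0.414214); max(|x|,|y|,|x±y|/√2) = 1.000000 > 0.8 ⇒ ∉ W
candidate 7: n = (0, 1, 0, 0) → π⊥ ≈ (-0.707107, +0.707107); max(|x|,|y|,|x±y|/√2) = 1.000000 > 0.8 ⇒ ∉ W
candidate 8: n = (-2, 0, 0, 2) → π⊥ ≈ (-0.585786, +1.414214); max(|x|,|y|,|x±y|/√2) = 1.414214 > 0.8 ⇒ ∉ W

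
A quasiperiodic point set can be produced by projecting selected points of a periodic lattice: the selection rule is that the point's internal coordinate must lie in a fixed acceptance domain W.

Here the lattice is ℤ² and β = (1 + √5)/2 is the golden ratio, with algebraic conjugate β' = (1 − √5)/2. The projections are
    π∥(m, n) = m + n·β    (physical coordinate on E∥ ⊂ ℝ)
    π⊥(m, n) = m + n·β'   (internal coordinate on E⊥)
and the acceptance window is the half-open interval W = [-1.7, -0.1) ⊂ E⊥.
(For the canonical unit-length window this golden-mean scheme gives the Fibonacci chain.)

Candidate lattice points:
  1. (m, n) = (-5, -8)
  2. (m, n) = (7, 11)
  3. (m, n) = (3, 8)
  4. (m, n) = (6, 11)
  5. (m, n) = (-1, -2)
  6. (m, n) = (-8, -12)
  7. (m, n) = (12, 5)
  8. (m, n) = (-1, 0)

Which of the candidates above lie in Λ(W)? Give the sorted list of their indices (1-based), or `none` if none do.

Numerically β ≈ 1.618034 and β' = −1/β ≈ -0.618034.
#1 (-5,-8): internal coord -5 + (-8)·β' = -0.055728; -0.055728 ∉ [-1.7, -0.1) → out
#2 (7,11): internal coord 7 + (11)·β' = +0.201626; +0.201626 ∉ [-1.7, -0.1) → out
#3 (3,8): internal coord 3 + (8)·β' = -1.944272; -1.944272 ∉ [-1.7, -0.1) → out
#4 (6,11): internal coord 6 + (11)·β' = -0.798374; -0.798374 ∈ [-1.7, -0.1) → IN Λ
#5 (-1,-2): internal coord -1 + (-2)·β' = +0.236068; +0.236068 ∉ [-1.7, -0.1) → out
#6 (-8,-12): internal coord -8 + (-12)·β' = -0.583592; -0.583592 ∈ [-1.7, -0.1) → IN Λ
#7 (12,5): internal coord 12 + (5)·β' = +8.909830; +8.909830 ∉ [-1.7, -0.1) → out
#8 (-1,0): internal coord -1 + (0)·β' = -1.000000; -1.000000 ∈ [-1.7, -0.1) → IN Λ

4, 6, 8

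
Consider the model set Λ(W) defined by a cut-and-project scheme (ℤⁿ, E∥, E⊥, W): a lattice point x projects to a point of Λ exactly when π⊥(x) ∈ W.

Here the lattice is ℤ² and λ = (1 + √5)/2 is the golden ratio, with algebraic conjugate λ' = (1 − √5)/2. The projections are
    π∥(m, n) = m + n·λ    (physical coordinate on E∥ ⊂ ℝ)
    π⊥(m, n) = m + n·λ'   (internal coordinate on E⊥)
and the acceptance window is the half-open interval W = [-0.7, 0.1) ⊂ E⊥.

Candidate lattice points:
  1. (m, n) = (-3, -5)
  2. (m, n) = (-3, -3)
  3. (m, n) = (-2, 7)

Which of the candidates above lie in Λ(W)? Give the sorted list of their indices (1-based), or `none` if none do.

1

Numerically λ ≈ 1.61803 and λ' = −1/λ ≈ -0.61803.
[1] lift (-3,-5): star map gives 0.09017; window check -0.7 ≤ 0.09017 < 0.1 is true → IN Λ
[2] lift (-3,-3): star map gives -1.14590; window check -0.7 ≤ -1.14590 < 0.1 is false → out
[3] lift (-2,7): star map gives -6.32624; window check -0.7 ≤ -6.32624 < 0.1 is false → out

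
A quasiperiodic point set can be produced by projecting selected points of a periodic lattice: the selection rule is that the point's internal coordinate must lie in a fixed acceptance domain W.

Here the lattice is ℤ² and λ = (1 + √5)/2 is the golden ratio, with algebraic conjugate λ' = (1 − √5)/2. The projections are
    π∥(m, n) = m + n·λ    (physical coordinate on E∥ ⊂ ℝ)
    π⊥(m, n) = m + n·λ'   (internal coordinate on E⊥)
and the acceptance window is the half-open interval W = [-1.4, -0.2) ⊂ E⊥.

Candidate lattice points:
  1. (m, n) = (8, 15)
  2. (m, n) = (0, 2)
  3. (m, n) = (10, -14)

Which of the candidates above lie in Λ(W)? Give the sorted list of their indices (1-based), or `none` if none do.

1, 2

Numerically λ ≈ 1.618034 and λ' = −1/λ ≈ -0.618034.
#1 (8,15): internal coord 8 + (15)·λ' = -1.270510; -1.270510 ∈ [-1.4, -0.2) → IN Λ
#2 (0,2): internal coord 0 + (2)·λ' = -1.236068; -1.236068 ∈ [-1.4, -0.2) → IN Λ
#3 (10,-14): internal coord 10 + (-14)·λ' = +18.652476; +18.652476 ∉ [-1.4, -0.2) → out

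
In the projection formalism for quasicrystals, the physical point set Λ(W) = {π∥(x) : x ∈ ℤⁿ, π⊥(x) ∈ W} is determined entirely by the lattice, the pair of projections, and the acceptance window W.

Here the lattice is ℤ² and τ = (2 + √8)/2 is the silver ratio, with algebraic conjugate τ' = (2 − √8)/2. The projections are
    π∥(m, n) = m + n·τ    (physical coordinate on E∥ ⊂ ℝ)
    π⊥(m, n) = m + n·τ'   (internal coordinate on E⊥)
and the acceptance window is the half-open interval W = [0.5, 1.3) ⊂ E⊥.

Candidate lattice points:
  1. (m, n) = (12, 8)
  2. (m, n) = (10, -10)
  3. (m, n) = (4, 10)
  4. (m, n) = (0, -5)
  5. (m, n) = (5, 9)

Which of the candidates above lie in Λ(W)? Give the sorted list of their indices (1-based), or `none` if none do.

5

Numerically τ ≈ 2.4142 and τ' = −1/τ ≈ -0.4142.
candidate 1: (m,n)=(12,8) → π∥ = 12+8·τ ≈ 31.3137, π⊥ = 12+8·τ' ≈ 8.6863 ∉ [0.5, 1.3) ⇒ out
candidate 2: (m,n)=(10,-10) → π∥ = 10-10·τ ≈ -14.1421, π⊥ = 10-10·τ' ≈ 14.1421 ∉ [0.5, 1.3) ⇒ out
candidate 3: (m,n)=(4,10) → π∥ = 4+10·τ ≈ 28.1421, π⊥ = 4+10·τ' ≈ -0.1421 ∉ [0.5, 1.3) ⇒ out
candidate 4: (m,n)=(0,-5) → π∥ = 0-5·τ ≈ -12.0711, π⊥ = 0-5·τ' ≈ 2.0711 ∉ [0.5, 1.3) ⇒ out
candidate 5: (m,n)=(5,9) → π∥ = 5+9·τ ≈ 26.7279, π⊥ = 5+9·τ' ≈ 1.2721 ∈ [0.5, 1.3) ⇒ IN Λ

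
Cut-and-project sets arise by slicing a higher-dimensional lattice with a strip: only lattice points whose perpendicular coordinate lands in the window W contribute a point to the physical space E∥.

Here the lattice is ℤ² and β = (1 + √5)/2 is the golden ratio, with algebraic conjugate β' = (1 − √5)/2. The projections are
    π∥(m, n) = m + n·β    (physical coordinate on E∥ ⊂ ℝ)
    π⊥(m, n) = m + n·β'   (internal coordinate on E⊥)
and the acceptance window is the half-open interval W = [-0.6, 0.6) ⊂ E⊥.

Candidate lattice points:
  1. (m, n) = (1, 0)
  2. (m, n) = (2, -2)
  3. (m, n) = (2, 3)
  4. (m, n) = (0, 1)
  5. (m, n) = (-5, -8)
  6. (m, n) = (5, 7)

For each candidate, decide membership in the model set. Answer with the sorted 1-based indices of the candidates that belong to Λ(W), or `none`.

β' = (1−√5)/2 ≈ -0.6180.
[1] lift (1,0): star map gives 1.0000; window check -0.6 ≤ 1.0000 < 0.6 is false → out
[2] lift (2,-2): star map gives 3.2361; window check -0.6 ≤ 3.2361 < 0.6 is false → out
[3] lift (2,3): star map gives 0.1459; window check -0.6 ≤ 0.1459 < 0.6 is true → IN Λ
[4] lift (0,1): star map gives -0.6180; window check -0.6 ≤ -0.6180 < 0.6 is false → out
[5] lift (-5,-8): star map gives -0.0557; window check -0.6 ≤ -0.0557 < 0.6 is true → IN Λ
[6] lift (5,7): star map gives 0.6738; window check -0.6 ≤ 0.6738 < 0.6 is false → out

3, 5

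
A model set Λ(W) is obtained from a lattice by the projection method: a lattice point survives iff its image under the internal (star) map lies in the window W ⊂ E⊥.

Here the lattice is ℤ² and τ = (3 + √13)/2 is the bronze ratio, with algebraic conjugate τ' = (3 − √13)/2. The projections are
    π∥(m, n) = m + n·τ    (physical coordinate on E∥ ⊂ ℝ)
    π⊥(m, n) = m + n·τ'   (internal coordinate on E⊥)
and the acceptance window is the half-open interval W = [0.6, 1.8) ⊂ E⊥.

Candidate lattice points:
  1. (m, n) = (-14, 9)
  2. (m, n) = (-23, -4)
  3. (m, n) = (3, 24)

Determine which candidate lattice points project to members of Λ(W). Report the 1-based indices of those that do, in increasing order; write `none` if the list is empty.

Numerically τ ≈ 3.30278 and τ' = −1/τ ≈ -0.30278.
candidate 1: (m,n)=(-14,9) → π∥ = -14+9·τ ≈ 15.72498, π⊥ = -14+9·τ' ≈ -16.72498 ∉ [0.6, 1.8) ⇒ out
candidate 2: (m,n)=(-23,-4) → π∥ = -23-4·τ ≈ -36.21110, π⊥ = -23-4·τ' ≈ -21.78890 ∉ [0.6, 1.8) ⇒ out
candidate 3: (m,n)=(3,24) → π∥ = 3+24·τ ≈ 82.26662, π⊥ = 3+24·τ' ≈ -4.26662 ∉ [0.6, 1.8) ⇒ out

none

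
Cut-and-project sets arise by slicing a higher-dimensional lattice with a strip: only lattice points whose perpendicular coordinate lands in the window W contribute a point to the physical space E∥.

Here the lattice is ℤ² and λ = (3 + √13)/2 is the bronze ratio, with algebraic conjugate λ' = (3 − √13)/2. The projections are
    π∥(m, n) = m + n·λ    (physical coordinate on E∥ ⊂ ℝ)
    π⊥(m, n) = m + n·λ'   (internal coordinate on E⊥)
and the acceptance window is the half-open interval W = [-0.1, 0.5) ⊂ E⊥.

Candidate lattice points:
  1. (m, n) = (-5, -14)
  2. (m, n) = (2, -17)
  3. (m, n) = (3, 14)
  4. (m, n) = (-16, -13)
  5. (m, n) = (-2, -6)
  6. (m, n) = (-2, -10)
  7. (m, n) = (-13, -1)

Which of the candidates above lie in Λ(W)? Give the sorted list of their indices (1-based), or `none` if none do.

none

λ' = (3−√13)/2 ≈ -0.30278.
[1] lift (-5,-14): star map gives -0.76114; window check -0.1 ≤ -0.76114 < 0.5 is false → out
[2] lift (2,-17): star map gives 7.14719; window check -0.1 ≤ 7.14719 < 0.5 is false → out
[3] lift (3,14): star map gives -1.23886; window check -0.1 ≤ -1.23886 < 0.5 is false → out
[4] lift (-16,-13): star map gives -12.06392; window check -0.1 ≤ -12.06392 < 0.5 is false → out
[5] lift (-2,-6): star map gives -0.18335; window check -0.1 ≤ -0.18335 < 0.5 is false → out
[6] lift (-2,-10): star map gives 1.02776; window check -0.1 ≤ 1.02776 < 0.5 is false → out
[7] lift (-13,-1): star map gives -12.69722; window check -0.1 ≤ -12.69722 < 0.5 is false → out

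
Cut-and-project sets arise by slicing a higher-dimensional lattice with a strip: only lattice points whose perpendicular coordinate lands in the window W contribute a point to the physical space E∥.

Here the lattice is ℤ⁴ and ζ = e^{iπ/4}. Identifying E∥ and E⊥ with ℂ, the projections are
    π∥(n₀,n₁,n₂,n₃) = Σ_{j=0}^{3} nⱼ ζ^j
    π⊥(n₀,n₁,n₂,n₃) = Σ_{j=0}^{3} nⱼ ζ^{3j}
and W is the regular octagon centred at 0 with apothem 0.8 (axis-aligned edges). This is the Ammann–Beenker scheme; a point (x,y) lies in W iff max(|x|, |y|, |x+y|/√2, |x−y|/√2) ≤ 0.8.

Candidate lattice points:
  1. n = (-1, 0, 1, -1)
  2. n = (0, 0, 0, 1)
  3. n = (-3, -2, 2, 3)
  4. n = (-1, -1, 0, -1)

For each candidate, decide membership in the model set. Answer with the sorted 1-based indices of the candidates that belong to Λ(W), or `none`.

Internal map: ζ^{3j} for j=0..3 gives (1,0), (−√2/2,√2/2), (0,−1), (√2/2,√2/2).
candidate 1: n = (-1, 0, 1, -1) → π⊥ ≈ (-1.7071, -1.7071); max(|x|,|y|,|x±y|/√2) = 2.4142 > 0.8 ⇒ ∉ W
candidate 2: n = (0, 0, 0, 1) → π⊥ ≈ (+0.7071, +0.7071); max(|x|,|y|,|x±y|/√2) = 1.0000 > 0.8 ⇒ ∉ W
candidate 3: n = (-3, -2, 2, 3) → π⊥ ≈ (+0.5355, -1.2929); max(|x|,|y|,|x±y|/√2) = 1.2929 > 0.8 ⇒ ∉ W
candidate 4: n = (-1, -1, 0, -1) → π⊥ ≈ (-1.0000, -1.4142); max(|x|,|y|,|x±y|/√2) = 1.7071 > 0.8 ⇒ ∉ W

none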